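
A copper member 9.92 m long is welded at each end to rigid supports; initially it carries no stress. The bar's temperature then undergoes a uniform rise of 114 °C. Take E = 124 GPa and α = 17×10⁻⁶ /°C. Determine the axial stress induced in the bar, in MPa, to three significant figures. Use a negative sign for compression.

-240 MPa

Free thermal expansion αLΔT = 17e-6 · 9920 · 114 = 19.22 mm.
The walls impose strain ε = −(19.22)/9920 = -1.9380e-03; σ = Eε = 124000 · -1.9380e-03 = -240.3 MPa.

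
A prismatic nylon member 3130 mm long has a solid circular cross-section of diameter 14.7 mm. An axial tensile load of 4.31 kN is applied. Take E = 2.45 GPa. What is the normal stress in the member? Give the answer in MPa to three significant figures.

A = 169.7 mm².
σ = N/A = 4310/169.7 = 25.4 MPa.

25.4 MPa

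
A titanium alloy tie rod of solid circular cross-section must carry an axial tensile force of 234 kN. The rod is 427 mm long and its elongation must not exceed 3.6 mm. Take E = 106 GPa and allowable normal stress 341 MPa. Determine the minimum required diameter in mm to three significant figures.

29.6 mm

Required area A ≥ P/σ_allow = 234000/341 = 686.2 mm².
For a solid circular section, d ≥ √(4A/π) = 29.56 mm.
Elongation limit: A ≥ PL/(Eδ_allow) = 234000·427/(106000·3.6) = 261.8 mm² ⇒ d ≥ 18.26 mm.
The stress limit governs.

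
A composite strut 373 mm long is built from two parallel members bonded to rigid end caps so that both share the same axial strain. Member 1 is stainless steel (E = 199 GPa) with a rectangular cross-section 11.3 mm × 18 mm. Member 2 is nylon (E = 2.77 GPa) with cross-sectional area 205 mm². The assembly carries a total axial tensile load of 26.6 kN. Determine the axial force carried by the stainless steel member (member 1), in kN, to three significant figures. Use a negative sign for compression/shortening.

A_1 = 203.4 mm².
Equal strain + equilibrium ⇒ each member carries load in proportion to AE: A₁E₁ = 40480000 N, A₂E₂ = 567800 N, ΣAE = 41040000 N.
F₁ = P·A₁E₁/ΣAE = 26600·40480000/41040000 = 26230 N.

26.2 kN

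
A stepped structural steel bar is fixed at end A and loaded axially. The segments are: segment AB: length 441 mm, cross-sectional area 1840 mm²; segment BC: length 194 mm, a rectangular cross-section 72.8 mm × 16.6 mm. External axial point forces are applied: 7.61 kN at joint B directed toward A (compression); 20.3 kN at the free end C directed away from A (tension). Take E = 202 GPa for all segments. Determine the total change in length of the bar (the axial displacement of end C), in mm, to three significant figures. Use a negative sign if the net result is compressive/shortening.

0.0312 mm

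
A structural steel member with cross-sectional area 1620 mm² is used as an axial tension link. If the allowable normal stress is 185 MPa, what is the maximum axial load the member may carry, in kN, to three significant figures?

300 kN

P_max = σ_allow · A = 185 · 1620 = 299700 N = 299.7 kN.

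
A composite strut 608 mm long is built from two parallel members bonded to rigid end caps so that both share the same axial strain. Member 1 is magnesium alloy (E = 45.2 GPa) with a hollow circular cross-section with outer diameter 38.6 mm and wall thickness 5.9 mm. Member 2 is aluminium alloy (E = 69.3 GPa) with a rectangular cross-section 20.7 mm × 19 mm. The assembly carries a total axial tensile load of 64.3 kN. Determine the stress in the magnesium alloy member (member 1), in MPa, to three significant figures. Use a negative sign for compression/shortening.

A_1 = 606.1 mm².
A_2 = 393.3 mm².
Equal strain + equilibrium ⇒ each member carries load in proportion to AE: A₁E₁ = 27400000 N, A₂E₂ = 27260000 N, ΣAE = 54650000 N.
σ₁ = P·E₁/ΣAE = 64300·45200/54650000 = 53.18 MPa.

53.2 MPa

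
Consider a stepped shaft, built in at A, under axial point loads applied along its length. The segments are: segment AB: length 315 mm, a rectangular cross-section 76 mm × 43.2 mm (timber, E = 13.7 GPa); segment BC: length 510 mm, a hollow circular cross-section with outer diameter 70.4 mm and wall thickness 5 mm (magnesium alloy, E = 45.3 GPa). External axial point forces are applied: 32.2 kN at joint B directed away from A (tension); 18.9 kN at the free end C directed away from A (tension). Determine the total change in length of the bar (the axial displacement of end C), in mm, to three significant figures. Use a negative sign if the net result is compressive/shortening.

0.565 mm

Internal axial forces (sectioning from the free end, tension +): N_BC = 18.9 kN, N_AB = 51.1 kN.
A_AB = 3283 mm².
A_BC = 1027 mm².
δ_AB = 51100·315/(3283·13700) = 0.3579 mm
δ_BC = 18900·510/(1027·45300) = 0.2071 mm
δ = Σδ_i = 0.565 mm.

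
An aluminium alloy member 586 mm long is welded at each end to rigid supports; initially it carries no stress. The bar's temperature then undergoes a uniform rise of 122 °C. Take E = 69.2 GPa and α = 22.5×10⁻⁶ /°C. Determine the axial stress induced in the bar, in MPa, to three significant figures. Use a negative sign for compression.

-190 MPa

Free thermal expansion αLΔT = 22.5e-6 · 586 · 122 = 1.609 mm.
The walls impose strain ε = −(1.609)/586 = -2.7450e-03; σ = Eε = 69200 · -2.7450e-03 = -190 MPa.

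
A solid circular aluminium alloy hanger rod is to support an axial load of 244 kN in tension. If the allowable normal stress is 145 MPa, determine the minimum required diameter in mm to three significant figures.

Required area A ≥ P/σ_allow = 244000/145 = 1683 mm².
For a solid circular section, d ≥ √(4A/π) = 46.29 mm.

46.3 mm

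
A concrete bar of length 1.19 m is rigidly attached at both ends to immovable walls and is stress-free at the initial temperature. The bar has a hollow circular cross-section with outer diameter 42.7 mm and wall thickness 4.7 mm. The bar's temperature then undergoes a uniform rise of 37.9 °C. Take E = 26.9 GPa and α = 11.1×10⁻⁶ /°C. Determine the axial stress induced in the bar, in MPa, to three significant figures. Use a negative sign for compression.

Free thermal expansion αLΔT = 11.1e-6 · 1190 · 37.9 = 0.5006 mm.
The walls impose strain ε = −(0.5006)/1190 = -4.2069e-04; σ = Eε = 26900 · -4.2069e-04 = -11.32 MPa.

-11.3 MPa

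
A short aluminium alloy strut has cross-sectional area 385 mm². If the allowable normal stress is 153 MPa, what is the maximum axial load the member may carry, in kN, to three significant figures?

P_max = σ_allow · A = 153 · 385 = 58900 N = 58.91 kN.

58.9 kN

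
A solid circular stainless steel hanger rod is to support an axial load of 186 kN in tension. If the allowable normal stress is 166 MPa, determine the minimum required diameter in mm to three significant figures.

Required area A ≥ P/σ_allow = 186000/166 = 1120 mm².
For a solid circular section, d ≥ √(4A/π) = 37.77 mm.

37.8 mm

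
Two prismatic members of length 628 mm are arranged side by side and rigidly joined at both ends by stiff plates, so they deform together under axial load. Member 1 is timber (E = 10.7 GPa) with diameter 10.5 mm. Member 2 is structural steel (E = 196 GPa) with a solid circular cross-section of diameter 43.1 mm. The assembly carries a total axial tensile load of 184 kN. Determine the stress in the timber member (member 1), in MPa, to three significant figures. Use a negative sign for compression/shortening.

6.86 MPa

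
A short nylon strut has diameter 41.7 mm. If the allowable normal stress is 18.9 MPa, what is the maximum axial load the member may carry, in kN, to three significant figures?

25.8 kN

A = 1366 mm².
P_max = σ_allow · A = 18.9 · 1366 = 25810 N = 25.81 kN.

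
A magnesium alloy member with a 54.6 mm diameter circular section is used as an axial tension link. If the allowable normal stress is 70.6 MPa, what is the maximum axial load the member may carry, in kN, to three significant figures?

165 kN

A = 2341 mm².
P_max = σ_allow · A = 70.6 · 2341 = 165300 N = 165.3 kN.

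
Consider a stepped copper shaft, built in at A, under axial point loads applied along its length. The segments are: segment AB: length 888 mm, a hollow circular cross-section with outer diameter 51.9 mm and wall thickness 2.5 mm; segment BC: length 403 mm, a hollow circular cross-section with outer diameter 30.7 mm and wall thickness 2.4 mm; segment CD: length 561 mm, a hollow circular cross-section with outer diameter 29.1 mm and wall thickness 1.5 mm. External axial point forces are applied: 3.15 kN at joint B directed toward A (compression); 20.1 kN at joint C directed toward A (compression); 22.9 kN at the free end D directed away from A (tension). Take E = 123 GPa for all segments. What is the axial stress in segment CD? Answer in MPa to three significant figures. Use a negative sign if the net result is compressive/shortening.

Internal axial forces (sectioning from the free end, tension +): N_CD = 22.9 kN, N_BC = 2.8 kN, N_AB = -0.35 kN.
A_CD = 130.1 mm².
σ_CD = N_CD/A_CD = 22900/130.1 = 176.1 MPa.

176 MPa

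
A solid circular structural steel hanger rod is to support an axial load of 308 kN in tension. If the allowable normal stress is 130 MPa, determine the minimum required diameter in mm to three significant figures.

Required area A ≥ P/σ_allow = 308000/130 = 2369 mm².
For a solid circular section, d ≥ √(4A/π) = 54.92 mm.

54.9 mm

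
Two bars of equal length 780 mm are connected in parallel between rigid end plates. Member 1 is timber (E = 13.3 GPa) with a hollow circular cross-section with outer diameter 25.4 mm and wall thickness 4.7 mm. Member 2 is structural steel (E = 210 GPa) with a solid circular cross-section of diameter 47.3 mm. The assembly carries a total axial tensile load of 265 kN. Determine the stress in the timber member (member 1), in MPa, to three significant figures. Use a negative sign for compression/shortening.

A_1 = 305.6 mm².
A_2 = 1757 mm².
Equal strain + equilibrium ⇒ each member carries load in proportion to AE: A₁E₁ = 4065000 N, A₂E₂ = 369000000 N, ΣAE = 373100000 N.
σ₁ = P·E₁/ΣAE = 265000·13300/373100000 = 9.447 MPa.

9.45 MPa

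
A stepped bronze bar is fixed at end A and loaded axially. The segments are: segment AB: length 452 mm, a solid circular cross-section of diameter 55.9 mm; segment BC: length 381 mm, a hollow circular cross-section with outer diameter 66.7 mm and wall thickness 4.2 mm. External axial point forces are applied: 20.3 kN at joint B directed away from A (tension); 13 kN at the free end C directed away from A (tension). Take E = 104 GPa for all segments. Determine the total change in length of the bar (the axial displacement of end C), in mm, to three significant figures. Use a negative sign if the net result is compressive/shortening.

0.117 mm

Internal axial forces (sectioning from the free end, tension +): N_BC = 13 kN, N_AB = 33.3 kN.
A_AB = 2454 mm².
A_BC = 824.7 mm².
δ_AB = 33300·452/(2454·104000) = 0.05897 mm
δ_BC = 13000·381/(824.7·104000) = 0.05775 mm
δ = Σδ_i = 0.1167 mm.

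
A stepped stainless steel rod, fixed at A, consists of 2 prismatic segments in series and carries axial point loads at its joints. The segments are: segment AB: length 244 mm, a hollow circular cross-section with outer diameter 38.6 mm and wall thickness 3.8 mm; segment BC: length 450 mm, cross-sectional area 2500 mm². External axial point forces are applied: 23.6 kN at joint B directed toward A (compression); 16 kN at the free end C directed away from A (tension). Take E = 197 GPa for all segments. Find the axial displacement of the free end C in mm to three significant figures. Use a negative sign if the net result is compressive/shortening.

Internal axial forces (sectioning from the free end, tension +): N_BC = 16 kN, N_AB = -7.6 kN.
A_AB = 415.4 mm².
δ_AB = -7600·244/(415.4·197000) = -0.02266 mm
δ_BC = 16000·450/(2500·197000) = 0.01462 mm
δ = Σδ_i = -0.008039 mm.

-0.00804 mm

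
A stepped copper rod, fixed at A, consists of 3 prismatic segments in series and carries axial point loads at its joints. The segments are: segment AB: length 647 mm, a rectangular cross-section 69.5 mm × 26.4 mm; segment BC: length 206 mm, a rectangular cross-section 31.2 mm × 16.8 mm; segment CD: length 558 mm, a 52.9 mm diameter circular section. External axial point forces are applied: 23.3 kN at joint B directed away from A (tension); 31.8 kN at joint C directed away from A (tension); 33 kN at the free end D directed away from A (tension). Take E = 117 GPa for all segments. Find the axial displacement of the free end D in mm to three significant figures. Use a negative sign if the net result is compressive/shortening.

0.555 mm

Internal axial forces (sectioning from the free end, tension +): N_CD = 33 kN, N_BC = 64.8 kN, N_AB = 88.1 kN.
A_AB = 1835 mm².
A_BC = 524.2 mm².
A_CD = 2198 mm².
δ_AB = 88100·647/(1835·117000) = 0.2655 mm
δ_BC = 64800·206/(524.2·117000) = 0.2177 mm
δ_CD = 33000·558/(2198·117000) = 0.07161 mm
δ = Σδ_i = 0.5548 mm.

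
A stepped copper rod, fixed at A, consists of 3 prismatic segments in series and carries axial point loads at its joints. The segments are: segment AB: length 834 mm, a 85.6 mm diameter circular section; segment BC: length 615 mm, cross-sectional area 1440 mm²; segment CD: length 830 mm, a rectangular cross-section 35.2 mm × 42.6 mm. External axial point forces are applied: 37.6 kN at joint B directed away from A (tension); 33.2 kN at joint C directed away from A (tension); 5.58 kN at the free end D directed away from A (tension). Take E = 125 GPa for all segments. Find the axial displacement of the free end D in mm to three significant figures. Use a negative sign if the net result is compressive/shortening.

0.246 mm

Internal axial forces (sectioning from the free end, tension +): N_CD = 5.58 kN, N_BC = 38.78 kN, N_AB = 76.38 kN.
A_AB = 5755 mm².
A_CD = 1500 mm².
δ_AB = 76380·834/(5755·125000) = 0.08855 mm
δ_BC = 38780·615/(1440·125000) = 0.1325 mm
δ_CD = 5580·830/(1500·125000) = 0.02471 mm
δ = Σδ_i = 0.2458 mm.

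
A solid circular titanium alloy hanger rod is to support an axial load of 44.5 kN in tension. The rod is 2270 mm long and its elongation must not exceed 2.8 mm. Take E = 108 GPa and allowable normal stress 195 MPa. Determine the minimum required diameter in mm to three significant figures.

Required area A ≥ P/σ_allow = 44500/195 = 228.2 mm².
For a solid circular section, d ≥ √(4A/π) = 17.05 mm.
Elongation limit: A ≥ PL/(Eδ_allow) = 44500·2270/(108000·2.8) = 334 mm² ⇒ d ≥ 20.62 mm.
The elongation limit governs.

20.6 mm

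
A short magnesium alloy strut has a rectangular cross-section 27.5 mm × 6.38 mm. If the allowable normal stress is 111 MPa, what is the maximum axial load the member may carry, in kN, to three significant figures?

19.5 kN

A = 175.4 mm².
P_max = σ_allow · A = 111 · 175.4 = 19470 N = 19.47 kN.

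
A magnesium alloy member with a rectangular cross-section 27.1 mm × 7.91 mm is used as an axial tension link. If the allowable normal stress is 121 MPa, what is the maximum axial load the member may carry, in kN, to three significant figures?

25.9 kN

A = 214.4 mm².
P_max = σ_allow · A = 121 · 214.4 = 25940 N = 25.94 kN.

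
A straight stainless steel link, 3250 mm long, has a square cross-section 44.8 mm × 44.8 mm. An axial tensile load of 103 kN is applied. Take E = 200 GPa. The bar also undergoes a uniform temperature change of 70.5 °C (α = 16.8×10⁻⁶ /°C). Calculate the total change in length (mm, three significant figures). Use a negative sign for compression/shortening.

4.68 mm

A = 2007 mm².
δ_mech = NL/(AE) = 103000·3250/(2007·200000) = 0.8339 mm.
δ_thermal = αLΔT = 16.8e-6·3250·70.5 = 3.849 mm.
δ = δ_mech + δ_thermal = 4.683 mm.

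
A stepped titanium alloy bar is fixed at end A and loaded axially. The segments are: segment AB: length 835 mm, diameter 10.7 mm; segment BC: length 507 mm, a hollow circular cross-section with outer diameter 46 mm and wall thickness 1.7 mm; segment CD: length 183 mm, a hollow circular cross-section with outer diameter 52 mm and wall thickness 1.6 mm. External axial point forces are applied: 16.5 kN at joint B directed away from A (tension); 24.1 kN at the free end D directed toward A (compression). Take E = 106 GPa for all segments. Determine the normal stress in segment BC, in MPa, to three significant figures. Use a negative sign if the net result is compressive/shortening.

Internal axial forces (sectioning from the free end, tension +): N_CD = -24.1 kN, N_BC = -24.1 kN, N_AB = -7.6 kN.
A_BC = 236.6 mm².
σ_BC = N_BC/A_BC = -24100/236.6 = -101.9 MPa.

-102 MPa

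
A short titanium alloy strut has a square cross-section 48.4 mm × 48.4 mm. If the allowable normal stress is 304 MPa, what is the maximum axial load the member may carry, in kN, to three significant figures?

712 kN

A = 2343 mm².
P_max = σ_allow · A = 304 · 2343 = 712100 N = 712.1 kN.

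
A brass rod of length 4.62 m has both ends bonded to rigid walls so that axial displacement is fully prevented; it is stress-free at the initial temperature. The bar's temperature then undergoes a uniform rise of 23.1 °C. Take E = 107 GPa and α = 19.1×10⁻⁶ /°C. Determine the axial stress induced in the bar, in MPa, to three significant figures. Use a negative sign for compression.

-47.2 MPa

Free thermal expansion αLΔT = 19.1e-6 · 4620 · 23.1 = 2.038 mm.
The walls impose strain ε = −(2.038)/4620 = -4.4121e-04; σ = Eε = 107000 · -4.4121e-04 = -47.21 MPa.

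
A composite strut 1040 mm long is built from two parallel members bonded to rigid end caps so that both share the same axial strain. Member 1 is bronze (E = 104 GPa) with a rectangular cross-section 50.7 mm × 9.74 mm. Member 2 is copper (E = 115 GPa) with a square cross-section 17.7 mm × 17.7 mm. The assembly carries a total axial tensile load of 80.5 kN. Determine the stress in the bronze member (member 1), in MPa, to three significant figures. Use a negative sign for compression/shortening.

95.8 MPa

A_1 = 493.8 mm².
A_2 = 313.3 mm².
Equal strain + equilibrium ⇒ each member carries load in proportion to AE: A₁E₁ = 51360000 N, A₂E₂ = 36030000 N, ΣAE = 87390000 N.
σ₁ = P·E₁/ΣAE = 80500·104000/87390000 = 95.81 MPa.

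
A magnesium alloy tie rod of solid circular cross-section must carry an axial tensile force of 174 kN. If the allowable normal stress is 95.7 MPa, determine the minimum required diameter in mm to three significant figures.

Required area A ≥ P/σ_allow = 174000/95.7 = 1818 mm².
For a solid circular section, d ≥ √(4A/π) = 48.11 mm.

48.1 mm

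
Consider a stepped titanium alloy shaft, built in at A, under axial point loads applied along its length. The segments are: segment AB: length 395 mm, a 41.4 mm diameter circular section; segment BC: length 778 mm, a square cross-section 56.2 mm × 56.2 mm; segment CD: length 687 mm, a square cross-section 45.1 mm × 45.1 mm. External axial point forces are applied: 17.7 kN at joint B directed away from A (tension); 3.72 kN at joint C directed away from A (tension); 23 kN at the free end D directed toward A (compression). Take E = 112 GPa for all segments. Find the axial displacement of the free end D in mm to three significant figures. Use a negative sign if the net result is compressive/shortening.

Internal axial forces (sectioning from the free end, tension +): N_CD = -23 kN, N_BC = -19.28 kN, N_AB = -1.58 kN.
A_AB = 1346 mm².
A_BC = 3158 mm².
A_CD = 2034 mm².
δ_AB = -1580·395/(1346·112000) = -0.004139 mm
δ_BC = -19280·778/(3158·112000) = -0.0424 mm
δ_CD = -23000·687/(2034·112000) = -0.06936 mm
δ = Σδ_i = -0.1159 mm.

-0.116 mm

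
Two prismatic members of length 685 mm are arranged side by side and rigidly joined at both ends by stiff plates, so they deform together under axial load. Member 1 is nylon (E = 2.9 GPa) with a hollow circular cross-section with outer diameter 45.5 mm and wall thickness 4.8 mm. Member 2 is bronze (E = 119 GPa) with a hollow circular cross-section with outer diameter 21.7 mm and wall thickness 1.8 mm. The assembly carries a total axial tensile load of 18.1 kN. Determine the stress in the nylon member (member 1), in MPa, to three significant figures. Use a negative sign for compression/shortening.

A_1 = 613.7 mm².
A_2 = 112.5 mm².
Equal strain + equilibrium ⇒ each member carries load in proportion to AE: A₁E₁ = 1780000 N, A₂E₂ = 13390000 N, ΣAE = 15170000 N.
σ₁ = P·E₁/ΣAE = 18100·2900/15170000 = 3.46 MPa.

3.46 MPa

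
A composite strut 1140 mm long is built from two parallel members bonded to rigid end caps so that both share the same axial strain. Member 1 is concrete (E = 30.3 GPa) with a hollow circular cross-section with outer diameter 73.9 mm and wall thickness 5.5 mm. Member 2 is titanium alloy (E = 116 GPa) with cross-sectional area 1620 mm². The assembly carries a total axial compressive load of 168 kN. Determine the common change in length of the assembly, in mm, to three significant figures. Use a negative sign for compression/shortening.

A_1 = 1182 mm².
Equal strain + equilibrium ⇒ each member carries load in proportion to AE: A₁E₁ = 35810000 N, A₂E₂ = 187900000 N, ΣAE = 223700000 N.
δ = PL/ΣAE = -168000·1140/223700000 = -0.856 mm.

-0.856 mm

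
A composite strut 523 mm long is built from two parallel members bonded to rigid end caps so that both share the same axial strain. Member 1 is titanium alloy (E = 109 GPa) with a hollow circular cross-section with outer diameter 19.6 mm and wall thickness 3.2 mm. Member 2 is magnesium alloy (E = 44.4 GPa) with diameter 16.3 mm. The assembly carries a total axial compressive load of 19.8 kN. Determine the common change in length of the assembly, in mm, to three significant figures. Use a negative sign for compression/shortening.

A_1 = 164.9 mm².
A_2 = 208.7 mm².
Equal strain + equilibrium ⇒ each member carries load in proportion to AE: A₁E₁ = 17970000 N, A₂E₂ = 9265000 N, ΣAE = 27240000 N.
δ = PL/ΣAE = -19800·523/27240000 = -0.3802 mm.

-0.380 mm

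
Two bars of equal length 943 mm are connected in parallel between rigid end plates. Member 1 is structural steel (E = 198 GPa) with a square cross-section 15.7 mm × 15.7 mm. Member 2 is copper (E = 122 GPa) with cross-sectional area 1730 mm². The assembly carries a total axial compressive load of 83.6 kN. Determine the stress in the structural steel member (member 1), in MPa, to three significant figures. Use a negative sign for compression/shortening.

-63.7 MPa

A_1 = 246.5 mm².
Equal strain + equilibrium ⇒ each member carries load in proportion to AE: A₁E₁ = 48810000 N, A₂E₂ = 211100000 N, ΣAE = 259900000 N.
σ₁ = P·E₁/ΣAE = -83600·198000/259900000 = -63.7 MPa.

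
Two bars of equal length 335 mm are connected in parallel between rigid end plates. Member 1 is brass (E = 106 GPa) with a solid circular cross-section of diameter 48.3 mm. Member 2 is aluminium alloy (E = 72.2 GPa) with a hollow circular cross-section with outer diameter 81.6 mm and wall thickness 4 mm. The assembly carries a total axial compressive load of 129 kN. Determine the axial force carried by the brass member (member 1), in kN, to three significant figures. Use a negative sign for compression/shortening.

A_1 = 1832 mm².
A_2 = 975.2 mm².
Equal strain + equilibrium ⇒ each member carries load in proportion to AE: A₁E₁ = 194200000 N, A₂E₂ = 70410000 N, ΣAE = 264600000 N.
F₁ = P·A₁E₁/ΣAE = -129000·194200000/264600000 = -94680 N.

-94.7 kN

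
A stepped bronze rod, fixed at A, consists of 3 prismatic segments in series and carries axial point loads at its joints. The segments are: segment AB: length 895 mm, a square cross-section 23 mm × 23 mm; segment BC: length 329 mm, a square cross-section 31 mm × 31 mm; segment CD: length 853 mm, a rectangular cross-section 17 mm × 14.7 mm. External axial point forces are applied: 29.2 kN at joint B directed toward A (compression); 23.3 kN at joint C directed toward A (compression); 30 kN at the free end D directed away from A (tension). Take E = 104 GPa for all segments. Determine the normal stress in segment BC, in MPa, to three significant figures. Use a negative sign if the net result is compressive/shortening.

6.97 MPa

Internal axial forces (sectioning from the free end, tension +): N_CD = 30 kN, N_BC = 6.7 kN, N_AB = -22.5 kN.
A_BC = 961 mm².
σ_BC = N_BC/A_BC = 6700/961 = 6.972 MPa.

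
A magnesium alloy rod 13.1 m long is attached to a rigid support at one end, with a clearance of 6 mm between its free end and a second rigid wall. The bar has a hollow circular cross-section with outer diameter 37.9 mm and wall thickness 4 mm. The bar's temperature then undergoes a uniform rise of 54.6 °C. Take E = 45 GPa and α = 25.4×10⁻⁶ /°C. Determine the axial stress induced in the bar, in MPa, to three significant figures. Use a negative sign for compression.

-41.8 MPa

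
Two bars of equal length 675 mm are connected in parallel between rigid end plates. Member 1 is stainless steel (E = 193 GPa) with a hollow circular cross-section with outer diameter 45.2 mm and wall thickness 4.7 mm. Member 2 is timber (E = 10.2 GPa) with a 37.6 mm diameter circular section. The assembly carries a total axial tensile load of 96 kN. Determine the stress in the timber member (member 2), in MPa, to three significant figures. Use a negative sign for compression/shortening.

A_1 = 598 mm².
A_2 = 1110 mm².
Equal strain + equilibrium ⇒ each member carries load in proportion to AE: A₁E₁ = 115400000 N, A₂E₂ = 11330000 N, ΣAE = 126700000 N.
σ₂ = P·E₂/ΣAE = 96000·10200/126700000 = 7.726 MPa.

7.73 MPa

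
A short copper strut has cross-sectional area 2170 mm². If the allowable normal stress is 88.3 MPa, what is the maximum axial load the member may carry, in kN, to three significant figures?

P_max = σ_allow · A = 88.3 · 2170 = 191600 N = 191.6 kN.

192 kN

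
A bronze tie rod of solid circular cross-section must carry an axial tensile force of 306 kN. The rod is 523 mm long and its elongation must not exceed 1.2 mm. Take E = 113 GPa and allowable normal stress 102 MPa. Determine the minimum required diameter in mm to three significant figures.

61.8 mm

Required area A ≥ P/σ_allow = 306000/102 = 3000 mm².
For a solid circular section, d ≥ √(4A/π) = 61.8 mm.
Elongation limit: A ≥ PL/(Eδ_allow) = 306000·523/(113000·1.2) = 1180 mm² ⇒ d ≥ 38.76 mm.
The stress limit governs.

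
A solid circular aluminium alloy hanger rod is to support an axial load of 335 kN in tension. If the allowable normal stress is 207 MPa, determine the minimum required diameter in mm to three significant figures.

Required area A ≥ P/σ_allow = 335000/207 = 1618 mm².
For a solid circular section, d ≥ √(4A/π) = 45.39 mm.

45.4 mm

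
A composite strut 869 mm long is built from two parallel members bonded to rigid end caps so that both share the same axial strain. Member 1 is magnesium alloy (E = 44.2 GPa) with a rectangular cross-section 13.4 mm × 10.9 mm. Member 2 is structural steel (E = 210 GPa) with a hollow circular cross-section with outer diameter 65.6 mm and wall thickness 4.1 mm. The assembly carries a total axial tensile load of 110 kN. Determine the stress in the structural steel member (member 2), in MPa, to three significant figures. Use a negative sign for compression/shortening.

134 MPa

A_1 = 146.1 mm².
A_2 = 792.2 mm².
Equal strain + equilibrium ⇒ each member carries load in proportion to AE: A₁E₁ = 6456000 N, A₂E₂ = 166400000 N, ΣAE = 172800000 N.
σ₂ = P·E₂/ΣAE = 110000·210000/172800000 = 133.7 MPa.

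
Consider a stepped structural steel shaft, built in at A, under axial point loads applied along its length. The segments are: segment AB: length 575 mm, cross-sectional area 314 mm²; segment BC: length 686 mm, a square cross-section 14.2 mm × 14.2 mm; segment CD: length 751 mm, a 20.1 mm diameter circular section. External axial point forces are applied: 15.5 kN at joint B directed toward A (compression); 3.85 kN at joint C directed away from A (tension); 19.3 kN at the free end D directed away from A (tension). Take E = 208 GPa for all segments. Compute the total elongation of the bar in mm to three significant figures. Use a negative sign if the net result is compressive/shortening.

Internal axial forces (sectioning from the free end, tension +): N_CD = 19.3 kN, N_BC = 23.15 kN, N_AB = 7.65 kN.
A_BC = 201.6 mm².
A_CD = 317.3 mm².
δ_AB = 7650·575/(314·208000) = 0.06735 mm
δ_BC = 23150·686/(201.6·208000) = 0.3786 mm
δ_CD = 19300·751/(317.3·208000) = 0.2196 mm
δ = Σδ_i = 0.6656 mm.

0.666 mm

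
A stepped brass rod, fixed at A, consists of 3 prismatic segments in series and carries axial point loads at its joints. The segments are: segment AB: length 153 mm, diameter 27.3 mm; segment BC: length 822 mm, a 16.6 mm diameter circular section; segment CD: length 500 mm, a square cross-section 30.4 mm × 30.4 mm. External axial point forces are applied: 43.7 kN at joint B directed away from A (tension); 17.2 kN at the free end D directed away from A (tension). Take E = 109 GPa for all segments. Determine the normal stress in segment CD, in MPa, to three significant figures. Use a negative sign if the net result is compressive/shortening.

18.6 MPa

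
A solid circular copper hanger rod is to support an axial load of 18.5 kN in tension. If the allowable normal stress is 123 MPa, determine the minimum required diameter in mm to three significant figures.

Required area A ≥ P/σ_allow = 18500/123 = 150.4 mm².
For a solid circular section, d ≥ √(4A/π) = 13.84 mm.

13.8 mm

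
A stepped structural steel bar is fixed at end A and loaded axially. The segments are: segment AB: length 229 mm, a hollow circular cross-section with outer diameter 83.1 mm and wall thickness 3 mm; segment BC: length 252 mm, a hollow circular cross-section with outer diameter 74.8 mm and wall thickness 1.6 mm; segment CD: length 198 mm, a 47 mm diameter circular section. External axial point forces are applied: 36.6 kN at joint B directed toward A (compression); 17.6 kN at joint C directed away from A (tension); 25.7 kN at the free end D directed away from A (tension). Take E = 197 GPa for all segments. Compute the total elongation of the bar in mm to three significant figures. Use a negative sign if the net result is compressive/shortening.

0.176 mm

Internal axial forces (sectioning from the free end, tension +): N_CD = 25.7 kN, N_BC = 43.3 kN, N_AB = 6.7 kN.
A_AB = 754.9 mm².
A_BC = 367.9 mm².
A_CD = 1735 mm².
δ_AB = 6700·229/(754.9·197000) = 0.01032 mm
δ_BC = 43300·252/(367.9·197000) = 0.1505 mm
δ_CD = 25700·198/(1735·197000) = 0.01489 mm
δ = Σδ_i = 0.1757 mm.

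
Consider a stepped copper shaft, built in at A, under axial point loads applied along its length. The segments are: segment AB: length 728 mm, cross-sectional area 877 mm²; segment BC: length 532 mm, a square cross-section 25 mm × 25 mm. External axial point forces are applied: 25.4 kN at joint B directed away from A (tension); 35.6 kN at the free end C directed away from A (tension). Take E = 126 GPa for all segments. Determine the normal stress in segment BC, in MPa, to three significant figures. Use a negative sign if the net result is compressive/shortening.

Internal axial forces (sectioning from the free end, tension +): N_BC = 35.6 kN, N_AB = 61 kN.
A_BC = 625 mm².
σ_BC = N_BC/A_BC = 35600/625 = 56.96 MPa.

57.0 MPa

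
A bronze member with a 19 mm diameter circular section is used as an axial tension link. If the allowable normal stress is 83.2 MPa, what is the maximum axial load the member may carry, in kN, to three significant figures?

A = 283.5 mm².
P_max = σ_allow · A = 83.2 · 283.5 = 23590 N = 23.59 kN.

23.6 kN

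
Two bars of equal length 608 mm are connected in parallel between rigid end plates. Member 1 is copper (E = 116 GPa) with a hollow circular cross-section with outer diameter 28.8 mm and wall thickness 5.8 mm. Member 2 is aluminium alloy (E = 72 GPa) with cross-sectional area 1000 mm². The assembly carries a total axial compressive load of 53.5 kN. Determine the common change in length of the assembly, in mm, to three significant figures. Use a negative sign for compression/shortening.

A_1 = 419.1 mm².
Equal strain + equilibrium ⇒ each member carries load in proportion to AE: A₁E₁ = 48610000 N, A₂E₂ = 72000000 N, ΣAE = 120600000 N.
δ = PL/ΣAE = -53500·608/120600000 = -0.2697 mm.

-0.270 mm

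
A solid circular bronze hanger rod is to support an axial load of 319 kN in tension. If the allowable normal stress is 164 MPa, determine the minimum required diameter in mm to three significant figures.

49.8 mm

Required area A ≥ P/σ_allow = 319000/164 = 1945 mm².
For a solid circular section, d ≥ √(4A/π) = 49.77 mm.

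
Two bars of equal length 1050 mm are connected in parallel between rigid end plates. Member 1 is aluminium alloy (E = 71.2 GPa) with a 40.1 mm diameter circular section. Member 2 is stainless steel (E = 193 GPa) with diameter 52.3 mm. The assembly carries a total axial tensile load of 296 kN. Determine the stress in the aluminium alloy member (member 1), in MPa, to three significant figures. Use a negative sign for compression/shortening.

41.8 MPa

A_1 = 1263 mm².
A_2 = 2148 mm².
Equal strain + equilibrium ⇒ each member carries load in proportion to AE: A₁E₁ = 89920000 N, A₂E₂ = 414600000 N, ΣAE = 504500000 N.
σ₁ = P·E₁/ΣAE = 296000·71200/504500000 = 41.77 MPa.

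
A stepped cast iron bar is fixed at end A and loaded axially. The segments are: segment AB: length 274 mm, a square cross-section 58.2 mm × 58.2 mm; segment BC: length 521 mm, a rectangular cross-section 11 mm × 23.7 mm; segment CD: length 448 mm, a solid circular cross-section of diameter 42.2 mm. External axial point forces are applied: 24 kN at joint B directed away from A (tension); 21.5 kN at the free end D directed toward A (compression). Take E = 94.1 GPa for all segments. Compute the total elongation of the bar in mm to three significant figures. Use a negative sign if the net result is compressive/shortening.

-0.528 mm

Internal axial forces (sectioning from the free end, tension +): N_CD = -21.5 kN, N_BC = -21.5 kN, N_AB = 2.5 kN.
A_AB = 3387 mm².
A_BC = 260.7 mm².
A_CD = 1399 mm².
δ_AB = 2500·274/(3387·94100) = 0.002149 mm
δ_BC = -21500·521/(260.7·94100) = -0.4566 mm
δ_CD = -21500·448/(1399·94100) = -0.07318 mm
δ = Σδ_i = -0.5276 mm.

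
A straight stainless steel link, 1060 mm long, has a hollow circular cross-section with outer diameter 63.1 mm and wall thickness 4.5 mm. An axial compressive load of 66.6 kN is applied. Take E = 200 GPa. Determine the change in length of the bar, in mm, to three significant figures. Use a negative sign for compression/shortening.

-0.426 mm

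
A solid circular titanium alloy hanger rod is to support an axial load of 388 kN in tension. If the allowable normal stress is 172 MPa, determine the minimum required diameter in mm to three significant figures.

53.6 mm

Required area A ≥ P/σ_allow = 388000/172 = 2256 mm².
For a solid circular section, d ≥ √(4A/π) = 53.59 mm.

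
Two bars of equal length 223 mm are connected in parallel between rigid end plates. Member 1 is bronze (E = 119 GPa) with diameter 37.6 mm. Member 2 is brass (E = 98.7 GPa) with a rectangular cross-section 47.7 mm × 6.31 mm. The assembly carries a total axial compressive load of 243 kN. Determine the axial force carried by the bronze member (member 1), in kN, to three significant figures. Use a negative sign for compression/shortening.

-198 kN

A_1 = 1110 mm².
A_2 = 301 mm².
Equal strain + equilibrium ⇒ each member carries load in proportion to AE: A₁E₁ = 132100000 N, A₂E₂ = 29710000 N, ΣAE = 161800000 N.
F₁ = P·A₁E₁/ΣAE = -243000·132100000/161800000 = -198400 N.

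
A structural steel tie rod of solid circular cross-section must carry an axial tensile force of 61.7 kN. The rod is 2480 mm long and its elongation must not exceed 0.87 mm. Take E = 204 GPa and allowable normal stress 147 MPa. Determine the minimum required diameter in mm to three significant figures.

Required area A ≥ P/σ_allow = 61700/147 = 419.7 mm².
For a solid circular section, d ≥ √(4A/π) = 23.12 mm.
Elongation limit: A ≥ PL/(Eδ_allow) = 61700·2480/(204000·0.87) = 862.2 mm² ⇒ d ≥ 33.13 mm.
The elongation limit governs.

33.1 mm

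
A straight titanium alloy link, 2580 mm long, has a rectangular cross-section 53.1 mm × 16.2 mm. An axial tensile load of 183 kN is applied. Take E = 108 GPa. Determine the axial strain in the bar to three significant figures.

0.00197

A = 860.2 mm².
σ = N/A = 212.7 MPa; ε = σ/E = 212.7/108000 = 1.970e-03.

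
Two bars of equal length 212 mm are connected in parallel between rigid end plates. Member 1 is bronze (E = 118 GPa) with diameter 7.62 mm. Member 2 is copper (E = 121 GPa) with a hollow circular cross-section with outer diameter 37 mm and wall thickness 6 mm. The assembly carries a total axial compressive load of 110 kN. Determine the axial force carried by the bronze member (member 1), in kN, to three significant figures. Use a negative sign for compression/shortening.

-7.78 kN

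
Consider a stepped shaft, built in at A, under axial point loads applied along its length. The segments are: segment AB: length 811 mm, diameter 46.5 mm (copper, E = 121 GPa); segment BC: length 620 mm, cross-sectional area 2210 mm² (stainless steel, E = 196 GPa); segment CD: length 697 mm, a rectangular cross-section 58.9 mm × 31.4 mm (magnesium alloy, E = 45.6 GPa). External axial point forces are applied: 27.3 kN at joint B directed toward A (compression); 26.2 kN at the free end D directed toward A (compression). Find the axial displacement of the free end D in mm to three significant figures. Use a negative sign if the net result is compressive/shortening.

Internal axial forces (sectioning from the free end, tension +): N_CD = -26.2 kN, N_BC = -26.2 kN, N_AB = -53.5 kN.
A_AB = 1698 mm².
A_CD = 1849 mm².
δ_AB = -53500·811/(1698·121000) = -0.2112 mm
δ_BC = -26200·620/(2210·196000) = -0.0375 mm
δ_CD = -26200·697/(1849·45600) = -0.2165 mm
δ = Σδ_i = -0.4652 mm.

-0.465 mm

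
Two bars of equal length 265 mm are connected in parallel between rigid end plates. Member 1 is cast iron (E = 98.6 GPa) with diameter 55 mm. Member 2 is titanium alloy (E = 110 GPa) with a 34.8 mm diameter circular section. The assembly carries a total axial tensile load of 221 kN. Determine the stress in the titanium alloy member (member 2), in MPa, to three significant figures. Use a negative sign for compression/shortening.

71.7 MPa

A_1 = 2376 mm².
A_2 = 951.1 mm².
Equal strain + equilibrium ⇒ each member carries load in proportion to AE: A₁E₁ = 234300000 N, A₂E₂ = 104600000 N, ΣAE = 338900000 N.
σ₂ = P·E₂/ΣAE = 221000·110000/338900000 = 71.74 MPa.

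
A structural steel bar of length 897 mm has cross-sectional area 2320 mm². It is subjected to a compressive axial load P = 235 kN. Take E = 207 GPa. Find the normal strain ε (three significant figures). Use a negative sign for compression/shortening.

-4.89e-04

σ = N/A = -101.3 MPa; ε = σ/E = -101.3/207000 = -4.893e-04.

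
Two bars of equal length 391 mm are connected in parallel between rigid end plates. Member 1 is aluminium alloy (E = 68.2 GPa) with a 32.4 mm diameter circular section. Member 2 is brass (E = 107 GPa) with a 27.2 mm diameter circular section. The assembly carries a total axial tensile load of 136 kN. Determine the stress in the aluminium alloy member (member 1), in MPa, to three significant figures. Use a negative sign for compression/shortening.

78.3 MPa

A_1 = 824.5 mm².
A_2 = 581.1 mm².
Equal strain + equilibrium ⇒ each member carries load in proportion to AE: A₁E₁ = 56230000 N, A₂E₂ = 62170000 N, ΣAE = 118400000 N.
σ₁ = P·E₁/ΣAE = 136000·68200/118400000 = 78.34 MPa.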